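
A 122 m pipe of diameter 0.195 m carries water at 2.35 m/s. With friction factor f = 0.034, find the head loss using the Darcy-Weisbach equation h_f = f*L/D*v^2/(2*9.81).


v^2 = 2.35^2 = 5.5225 m^2/s^2
L/D = 122/0.195 = 625.64103
h_f = f*(L/D)*v^2/(2g) = 0.034 * 625.64103 * 5.5225 / 19.62 = 5.98744 m

5.98744 m


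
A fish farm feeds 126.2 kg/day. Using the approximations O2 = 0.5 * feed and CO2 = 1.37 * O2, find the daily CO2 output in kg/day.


O2 = 126.2 * 0.5 = 63.1
CO2 = 63.1 * 1.37 = 86.447

86.447 kg/day


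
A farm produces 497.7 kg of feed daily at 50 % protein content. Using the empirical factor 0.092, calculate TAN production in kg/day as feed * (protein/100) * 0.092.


Protein in feed = 497.7 * 50/100 = 248.85 kg/day
TAN = protein * 0.092 = 248.85 * 0.092 = 22.8942 kg/day

22.8942 kg/day


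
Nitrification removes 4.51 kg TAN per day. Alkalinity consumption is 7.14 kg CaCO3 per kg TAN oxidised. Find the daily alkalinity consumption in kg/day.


Alkalinity factor: 7.14 kg CaCO3 consumed per kg TAN nitrified
alk = 4.51 kg TAN * 7.14 = 32.2014 kg CaCO3/day

32.2014 kg CaCO3/day


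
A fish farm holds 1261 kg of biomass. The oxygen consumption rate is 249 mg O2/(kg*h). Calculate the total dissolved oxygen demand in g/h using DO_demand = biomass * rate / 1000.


Total O2 consumption (mg/h) = 1261 kg * 249 mg/(kg*h) = 313989 mg/h
Convert to g/h: 313989 / 1000 = 313.989 g/h

313.989 g/h


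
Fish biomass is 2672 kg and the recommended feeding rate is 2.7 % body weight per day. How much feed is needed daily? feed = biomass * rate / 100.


Feeding rate fraction = 2.7% / 100 = 0.027
Daily feed = 2672 kg * 0.027 = 72.144 kg/day

72.144 kg/day


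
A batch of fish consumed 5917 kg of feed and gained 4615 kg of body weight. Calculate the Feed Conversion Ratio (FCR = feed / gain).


FCR = feed consumed / weight gained
FCR = 5917 kg / 4615 kg = 1.28212

1.28212


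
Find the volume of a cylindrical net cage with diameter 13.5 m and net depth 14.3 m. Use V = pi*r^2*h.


r = d/2 = 13.5/2 = 6.75 m
Base area = pi*r^2 = pi*6.75^2 = 143.13882 m^2
Volume = 143.13882 * 14.3 = 2046.89 m^3

2046.89 m^3


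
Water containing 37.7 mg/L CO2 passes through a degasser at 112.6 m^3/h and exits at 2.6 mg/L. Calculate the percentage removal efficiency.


CO2_out / CO2_in = 2.6 / 37.7 = 0.068965517
Fraction remaining = 0.068965517
efficiency = (1 - 0.068965517) * 100 = 93.1034 %

93.1034 %


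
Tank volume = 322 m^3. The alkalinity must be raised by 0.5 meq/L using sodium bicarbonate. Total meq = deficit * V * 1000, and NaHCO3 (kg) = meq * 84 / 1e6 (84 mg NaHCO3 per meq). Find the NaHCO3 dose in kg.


Tank volume in L = 322 m^3 * 1000 = 322000 L
Total meq required = 0.5 meq/L * 322000 L = 161000 meq
NaHCO3 mass = 161000 meq * 84 mg/meq / 1e6 = 13.524 kg

13.524 kg


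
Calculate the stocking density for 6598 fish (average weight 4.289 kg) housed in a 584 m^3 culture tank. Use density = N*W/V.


Total biomass = 6598 fish * 4.289 kg = 28298.822 kg
Density = total biomass / volume = 28298.822 / 584 = 48.4569 kg/m^3

48.4569 kg/m^3


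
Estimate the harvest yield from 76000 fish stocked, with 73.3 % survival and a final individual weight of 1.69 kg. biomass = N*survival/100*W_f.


Survivors = 76000 * 73.3/100 = 55708 fish
Harvest biomass = survivors * W_f = 55708 * 1.69 = 94146.52 kg

94146.52 kg


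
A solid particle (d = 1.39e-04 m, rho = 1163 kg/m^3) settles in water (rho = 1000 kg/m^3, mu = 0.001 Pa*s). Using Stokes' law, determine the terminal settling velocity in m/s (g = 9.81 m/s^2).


Density difference: rho_p - rho_f = 1163 - 1000 = 163 kg/m^3
d^2 = (1.39e-04)^2 = 1.9321e-08 m^2
Numerator = (rho_p - rho_f) * g * d^2 = 163 * 9.81 * 1.9321e-08 = 3.0894859e-05
Denominator = 18 * mu = 18 * 0.001 = 0.018
v_s = 3.0894859e-05 / 0.018 = 0.00171638 m/s
Check: Re = rho_f * v_s * d / mu = 1000 * 0.00171638 * 1.39e-04 / 0.001 = 0.239 < 1, so Stokes' law applies.

0.00171638 m/s


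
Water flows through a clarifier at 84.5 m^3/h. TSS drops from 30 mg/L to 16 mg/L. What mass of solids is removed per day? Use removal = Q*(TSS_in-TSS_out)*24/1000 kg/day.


Concentration drop: TSS_in - TSS_out = 30 - 16 = 14 mg/L
Hourly solids removed = Q * dTSS = 84.5 m^3/h * 14 mg/L = 1183 g/h  (m^3/h * mg/L = g/h)
Daily solids removed = 1183 * 24 = 28392 g/day
Convert g to kg: 28392 / 1000 = 28.392 kg/day

28.392 kg/day


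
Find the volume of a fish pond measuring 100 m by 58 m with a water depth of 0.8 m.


Base area = L * W = 100 * 58 = 5800 m^2
Volume = area * depth = 5800 * 0.8 = 4640 m^3

4640 m^3


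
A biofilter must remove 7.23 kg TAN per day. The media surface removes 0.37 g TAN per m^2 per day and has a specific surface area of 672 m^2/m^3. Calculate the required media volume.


A = 7.23*1000 / 0.37 = 19540.541 m^2
V = 19540.541 / 672 = 29.0782

29.0782 m^3


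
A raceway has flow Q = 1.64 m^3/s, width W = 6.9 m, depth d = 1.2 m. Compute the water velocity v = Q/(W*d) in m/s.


Cross-sectional area = W * d = 6.9 * 1.2 = 8.28 m^2
Velocity = Q / A = 1.64 / 8.28 = 0.198068 m/s

0.198068 m/s


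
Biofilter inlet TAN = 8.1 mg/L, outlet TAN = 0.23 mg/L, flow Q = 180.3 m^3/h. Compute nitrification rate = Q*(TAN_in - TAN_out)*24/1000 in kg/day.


Concentration drop: TAN_in - TAN_out = 8.1 - 0.23 = 7.87 mg/L
Hourly TAN removed = Q * dTAN = 180.3 m^3/h * 7.87 mg/L = 1418.961 g/h  (m^3/h * mg/L = g/h)
Daily TAN removed = 1418.961 * 24 = 34055.064 g/day
Convert to kg/day: 34055.064 / 1000 = 34.055064 kg/day

34.055064 kg/day


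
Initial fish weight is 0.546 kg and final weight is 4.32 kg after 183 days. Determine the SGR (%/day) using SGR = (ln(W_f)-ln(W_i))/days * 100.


ln(W_f) = ln(4.32) = 1.4632554
ln(W_i) = ln(0.546) = -0.6051363
ln(W_f) - ln(W_i) = 1.4632554 - -0.6051363 = 2.0683917
SGR = 2.0683917 / 183 * 100 = 1.13027 %/day

1.13027 %/day


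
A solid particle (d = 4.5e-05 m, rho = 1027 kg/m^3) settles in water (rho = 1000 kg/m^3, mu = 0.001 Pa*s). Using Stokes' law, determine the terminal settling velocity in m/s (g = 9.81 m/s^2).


Density difference: rho_p - rho_f = 1027 - 1000 = 27 kg/m^3
d^2 = (4.5e-05)^2 = 2.025e-09 m^2
Numerator = (rho_p - rho_f) * g * d^2 = 27 * 9.81 * 2.025e-09 = 5.3636175e-07
Denominator = 18 * mu = 18 * 0.001 = 0.018
v_s = 5.3636175e-07 / 0.018 = 2.97979e-05 m/s
Check: Re = rho_f * v_s * d / mu = 1000 * 2.97979e-05 * 4.5e-05 / 0.001 = 0.00134 < 1, so Stokes' law applies.

2.97979e-05 m/s


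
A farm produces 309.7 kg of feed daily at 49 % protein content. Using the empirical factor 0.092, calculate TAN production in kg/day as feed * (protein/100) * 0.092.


Protein in feed = 309.7 * 49/100 = 151.753 kg/day
TAN = protein * 0.092 = 151.753 * 0.092 = 13.961276 kg/day

13.961276 kg/day


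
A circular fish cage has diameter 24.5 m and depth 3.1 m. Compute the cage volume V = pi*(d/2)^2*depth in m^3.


r = d/2 = 24.5/2 = 12.25 m
Base area = pi*r^2 = pi*12.25^2 = 471.43525 m^2
Volume = 471.43525 * 3.1 = 1461.45 m^3

1461.45 m^3


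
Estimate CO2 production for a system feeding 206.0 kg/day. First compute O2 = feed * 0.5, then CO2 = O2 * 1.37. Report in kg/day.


O2 = 206.0 * 0.5 = 103
CO2 = 103 * 1.37 = 141.11

141.11 kg/day


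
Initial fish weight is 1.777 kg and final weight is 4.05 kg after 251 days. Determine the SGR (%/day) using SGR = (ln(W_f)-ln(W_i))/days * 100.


ln(W_f) = ln(4.05) = 1.3987169
ln(W_i) = ln(1.777) = 0.57492655
ln(W_f) - ln(W_i) = 1.3987169 - 0.57492655 = 0.82379035
SGR = 0.82379035 / 251 * 100 = 0.328203 %/day

0.328203 %/day


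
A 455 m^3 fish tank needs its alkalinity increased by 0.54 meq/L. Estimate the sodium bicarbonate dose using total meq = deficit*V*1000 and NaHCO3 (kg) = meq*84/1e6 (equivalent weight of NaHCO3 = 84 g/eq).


Tank volume in L = 455 m^3 * 1000 = 455000 L
Total meq required = 0.54 meq/L * 455000 L = 245700 meq
NaHCO3 mass = 245700 meq * 84 mg/meq / 1e6 = 20.6388 kg

20.6388 kg


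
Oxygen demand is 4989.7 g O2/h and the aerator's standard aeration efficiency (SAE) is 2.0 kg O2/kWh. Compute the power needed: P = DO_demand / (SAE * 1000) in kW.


SAE in g O2/kWh = 2.0 * 1000 = 2000 g/kWh
P = DO_demand / SAE_g = 4989.7 / 2000 = 2.49485 kW

2.49485 kW


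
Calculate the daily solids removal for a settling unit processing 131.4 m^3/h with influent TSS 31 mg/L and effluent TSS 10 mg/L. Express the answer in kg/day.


Concentration drop: TSS_in - TSS_out = 31 - 10 = 21 mg/L
Hourly solids removed = Q * dTSS = 131.4 m^3/h * 21 mg/L = 2759.4 g/h  (m^3/h * mg/L = g/h)
Daily solids removed = 2759.4 * 24 = 66225.6 g/day
Convert g to kg: 66225.6 / 1000 = 66.2256 kg/day

66.2256 kg/day


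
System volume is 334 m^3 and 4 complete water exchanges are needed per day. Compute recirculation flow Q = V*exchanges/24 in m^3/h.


Daily recirculation volume = 334 m^3 * 4 = 1336 m^3/day
Flow rate Q = daily volume / 24 h = 1336 / 24 = 55.6667 m^3/h

55.6667 m^3/h


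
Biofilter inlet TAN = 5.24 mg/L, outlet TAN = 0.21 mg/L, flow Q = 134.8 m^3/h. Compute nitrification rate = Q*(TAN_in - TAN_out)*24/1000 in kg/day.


Concentration drop: TAN_in - TAN_out = 5.24 - 0.21 = 5.03 mg/L
Hourly TAN removed = Q * dTAN = 134.8 m^3/h * 5.03 mg/L = 678.044 g/h  (m^3/h * mg/L = g/h)
Daily TAN removed = 678.044 * 24 = 16273.056 g/day
Convert to kg/day: 16273.056 / 1000 = 16.273056 kg/day

16.273056 kg/day


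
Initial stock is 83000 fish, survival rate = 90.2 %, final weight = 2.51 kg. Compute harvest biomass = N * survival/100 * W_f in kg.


Survivors = 83000 * 90.2/100 = 74866 fish
Harvest biomass = survivors * W_f = 74866 * 2.51 = 187913.66 kg

187913.66 kg


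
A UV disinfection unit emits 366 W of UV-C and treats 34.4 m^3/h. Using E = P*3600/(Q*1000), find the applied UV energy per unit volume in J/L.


Energy delivered per hour = 366 W * 3600 s = 1317600 J/h
Volume treated per hour = 34.4 m^3/h * 1000 = 34400 L/h
dose = 1317600 / 34400 = 38.3023 J/L

38.3023 J/L


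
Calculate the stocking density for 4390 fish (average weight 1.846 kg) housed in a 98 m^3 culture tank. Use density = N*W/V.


Total biomass = 4390 fish * 1.846 kg = 8103.94 kg
Density = total biomass / volume = 8103.94 / 98 = 82.6933 kg/m^3

82.6933 kg/m^3


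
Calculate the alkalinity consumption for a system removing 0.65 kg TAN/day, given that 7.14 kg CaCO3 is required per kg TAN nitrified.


Alkalinity factor: 7.14 kg CaCO3 consumed per kg TAN nitrified
alk = 0.65 kg TAN * 7.14 = 4.641 kg CaCO3/day

4.641 kg CaCO3/day


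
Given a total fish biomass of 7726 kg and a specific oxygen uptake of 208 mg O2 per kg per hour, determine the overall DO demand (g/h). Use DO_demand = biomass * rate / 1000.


Total O2 consumption (mg/h) = 7726 kg * 208 mg/(kg*h) = 1607008 mg/h
Convert to g/h: 1607008 / 1000 = 1607.008 g/h

1607.008 g/h


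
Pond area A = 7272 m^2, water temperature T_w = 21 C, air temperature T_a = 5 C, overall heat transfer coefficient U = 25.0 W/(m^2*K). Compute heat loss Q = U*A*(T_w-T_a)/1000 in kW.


Temperature difference dT = 21 - 5 = 16 K
Heat loss (W) = U * A * dT = 25.0 * 7272 * 16 = 2908800 W
Convert to kW: 2908800 / 1000 = 2908.8 kW

2908.8 kW


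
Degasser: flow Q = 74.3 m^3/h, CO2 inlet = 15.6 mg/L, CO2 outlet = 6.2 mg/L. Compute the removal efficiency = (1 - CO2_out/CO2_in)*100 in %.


CO2_out / CO2_in = 6.2 / 15.6 = 0.3974359
Fraction remaining = 0.3974359
efficiency = (1 - 0.3974359) * 100 = 60.2564 %

60.2564 %


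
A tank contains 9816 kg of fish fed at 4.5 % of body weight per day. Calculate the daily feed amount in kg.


Feeding rate fraction = 4.5% / 100 = 0.045
Daily feed = 9816 kg * 0.045 = 441.72 kg/day

441.72 kg/day


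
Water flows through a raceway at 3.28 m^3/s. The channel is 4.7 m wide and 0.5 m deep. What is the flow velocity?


Cross-sectional area = W * d = 4.7 * 0.5 = 2.35 m^2
Velocity = Q / A = 3.28 / 2.35 = 1.39574 m/s

1.39574 m/s


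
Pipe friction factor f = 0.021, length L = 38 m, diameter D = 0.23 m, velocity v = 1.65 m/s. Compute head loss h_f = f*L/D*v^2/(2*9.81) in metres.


v^2 = 1.65^2 = 2.7225 m^2/s^2
L/D = 38/0.23 = 165.21739
h_f = f*(L/D)*v^2/(2g) = 0.021 * 165.21739 * 2.7225 / 19.62 = 0.481442 m

0.481442 m


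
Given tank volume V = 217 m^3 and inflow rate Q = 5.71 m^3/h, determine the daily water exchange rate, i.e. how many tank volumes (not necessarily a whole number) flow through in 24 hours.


Daily flow volume = 5.71 m^3/h * 24 h = 137.04 m^3/day
Exchanges = daily flow / tank volume = 137.04 / 217 = 0.631521 exchanges/day

0.631521 exchanges/day


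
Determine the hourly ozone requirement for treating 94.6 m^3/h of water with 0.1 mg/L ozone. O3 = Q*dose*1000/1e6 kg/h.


O3 demand (mg/h) = Q * dose * 1000 = 94.6 * 0.1 * 1000 = 9460 mg/h
Convert mg to kg: 9460 / 1e6 = 0.00946 kg/h

0.00946 kg/h


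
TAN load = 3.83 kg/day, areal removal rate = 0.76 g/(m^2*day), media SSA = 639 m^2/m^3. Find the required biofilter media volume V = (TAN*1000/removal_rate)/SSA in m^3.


A = 3.83*1000 / 0.76 = 5039.4737 m^2
V = 5039.4737 / 639 = 7.8865

7.8865 m^3


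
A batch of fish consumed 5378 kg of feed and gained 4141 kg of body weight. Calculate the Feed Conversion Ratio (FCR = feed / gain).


FCR = feed consumed / weight gained
FCR = 5378 kg / 4141 kg = 1.29872

1.29872


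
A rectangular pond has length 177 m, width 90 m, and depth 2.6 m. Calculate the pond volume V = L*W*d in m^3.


Base area = L * W = 177 * 90 = 15930 m^2
Volume = area * depth = 15930 * 2.6 = 41418 m^3

41418 m^3


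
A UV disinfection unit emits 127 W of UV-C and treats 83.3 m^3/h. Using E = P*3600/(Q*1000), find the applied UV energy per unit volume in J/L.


Energy delivered per hour = 127 W * 3600 s = 457200 J/h
Volume treated per hour = 83.3 m^3/h * 1000 = 83300 L/h
dose = 457200 / 83300 = 5.4886 J/L

5.4886 J/L


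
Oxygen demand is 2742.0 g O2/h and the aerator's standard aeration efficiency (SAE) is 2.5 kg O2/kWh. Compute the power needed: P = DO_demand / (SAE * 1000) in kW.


SAE in g O2/kWh = 2.5 * 1000 = 2500 g/kWh
P = DO_demand / SAE_g = 2742.0 / 2500 = 1.0968 kW

1.0968 kW


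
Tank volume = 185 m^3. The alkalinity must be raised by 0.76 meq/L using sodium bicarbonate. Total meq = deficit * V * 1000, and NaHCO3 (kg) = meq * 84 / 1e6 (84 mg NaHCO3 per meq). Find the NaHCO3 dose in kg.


Tank volume in L = 185 m^3 * 1000 = 185000 L
Total meq required = 0.76 meq/L * 185000 L = 140600 meq
NaHCO3 mass = 140600 meq * 84 mg/meq / 1e6 = 11.8104 kg

11.8104 kg


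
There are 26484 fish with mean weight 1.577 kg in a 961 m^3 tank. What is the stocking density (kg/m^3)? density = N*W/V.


Total biomass = 26484 fish * 1.577 kg = 41765.268 kg
Density = total biomass / volume = 41765.268 / 961 = 43.4602 kg/m^3

43.4602 kg/m^3


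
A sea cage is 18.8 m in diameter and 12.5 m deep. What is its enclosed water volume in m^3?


r = d/2 = 18.8/2 = 9.4 m
Base area = pi*r^2 = pi*9.4^2 = 277.59113 m^2
Volume = 277.59113 * 12.5 = 3469.89 m^3

3469.89 m^3


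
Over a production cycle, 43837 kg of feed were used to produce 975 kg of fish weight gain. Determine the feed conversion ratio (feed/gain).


FCR = feed consumed / weight gained
FCR = 43837 kg / 975 kg = 44.961

44.961


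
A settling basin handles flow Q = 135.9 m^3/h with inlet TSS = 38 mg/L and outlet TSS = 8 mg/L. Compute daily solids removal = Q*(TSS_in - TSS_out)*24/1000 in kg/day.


Concentration drop: TSS_in - TSS_out = 38 - 8 = 30 mg/L
Hourly solids removed = Q * dTSS = 135.9 m^3/h * 30 mg/L = 4077 g/h  (m^3/h * mg/L = g/h)
Daily solids removed = 4077 * 24 = 97848 g/day
Convert g to kg: 97848 / 1000 = 97.848 kg/day

97.848 kg/day


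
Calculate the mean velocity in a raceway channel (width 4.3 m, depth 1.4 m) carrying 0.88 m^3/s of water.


Cross-sectional area = W * d = 4.3 * 1.4 = 6.02 m^2
Velocity = Q / A = 0.88 / 6.02 = 0.146179 m/s

0.146179 m/s


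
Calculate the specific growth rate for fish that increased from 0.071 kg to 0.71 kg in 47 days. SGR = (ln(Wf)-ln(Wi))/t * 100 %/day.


ln(W_f) = ln(0.71) = -0.34249031
ln(W_i) = ln(0.071) = -2.6450754
ln(W_f) - ln(W_i) = -0.34249031 - -2.6450754 = 2.3025851
SGR = 2.3025851 / 47 * 100 = 4.89912 %/day

4.89912 %/day


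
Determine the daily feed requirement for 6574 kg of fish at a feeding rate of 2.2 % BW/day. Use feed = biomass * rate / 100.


Feeding rate fraction = 2.2% / 100 = 0.022
Daily feed = 6574 kg * 0.022 = 144.628 kg/day

144.628 kg/day


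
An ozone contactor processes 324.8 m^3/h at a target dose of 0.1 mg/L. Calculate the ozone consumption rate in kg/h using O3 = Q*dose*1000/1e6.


O3 demand (mg/h) = Q * dose * 1000 = 324.8 * 0.1 * 1000 = 32480 mg/h
Convert mg to kg: 32480 / 1e6 = 0.03248 kg/h

0.03248 kg/h


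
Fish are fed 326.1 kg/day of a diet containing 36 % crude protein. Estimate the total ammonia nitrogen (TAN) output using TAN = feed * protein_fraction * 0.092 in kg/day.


Protein in feed = 326.1 * 36/100 = 117.396 kg/day
TAN = protein * 0.092 = 117.396 * 0.092 = 10.800432 kg/day

10.800432 kg/day


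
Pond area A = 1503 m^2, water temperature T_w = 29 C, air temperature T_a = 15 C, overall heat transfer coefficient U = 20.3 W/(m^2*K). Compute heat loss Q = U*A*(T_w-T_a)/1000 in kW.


Temperature difference dT = 29 - 15 = 14 K
Heat loss (W) = U * A * dT = 20.3 * 1503 * 14 = 427152.6 W
Convert to kW: 427152.6 / 1000 = 427.1526 kW

427.1526 kW


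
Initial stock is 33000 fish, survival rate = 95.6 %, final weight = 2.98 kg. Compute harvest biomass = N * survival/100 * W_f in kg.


Survivors = 33000 * 95.6/100 = 31548 fish
Harvest biomass = survivors * W_f = 31548 * 2.98 = 94013.04 kg

94013.04 kg


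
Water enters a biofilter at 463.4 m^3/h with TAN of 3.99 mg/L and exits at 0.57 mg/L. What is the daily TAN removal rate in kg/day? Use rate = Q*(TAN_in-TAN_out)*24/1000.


Concentration drop: TAN_in - TAN_out = 3.99 - 0.57 = 3.42 mg/L
Hourly TAN removed = Q * dTAN = 463.4 m^3/h * 3.42 mg/L = 1584.828 g/h  (m^3/h * mg/L = g/h)
Daily TAN removed = 1584.828 * 24 = 38035.872 g/day
Convert to kg/day: 38035.872 / 1000 = 38.035872 kg/day

38.035872 kg/day


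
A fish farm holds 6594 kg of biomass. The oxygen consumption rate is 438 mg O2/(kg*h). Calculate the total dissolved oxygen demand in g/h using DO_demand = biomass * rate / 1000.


Total O2 consumption (mg/h) = 6594 kg * 438 mg/(kg*h) = 2888172 mg/h
Convert to g/h: 2888172 / 1000 = 2888.172 g/h

2888.172 g/h


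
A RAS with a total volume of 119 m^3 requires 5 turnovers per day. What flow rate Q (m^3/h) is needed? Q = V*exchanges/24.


Daily recirculation volume = 119 m^3 * 5 = 595 m^3/day
Flow rate Q = daily volume / 24 h = 595 / 24 = 24.7917 m^3/h

24.7917 m^3/h


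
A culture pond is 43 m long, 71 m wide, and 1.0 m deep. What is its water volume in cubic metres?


Base area = L * W = 43 * 71 = 3053 m^2
Volume = area * depth = 3053 * 1.0 = 3053 m^3

3053 m^3


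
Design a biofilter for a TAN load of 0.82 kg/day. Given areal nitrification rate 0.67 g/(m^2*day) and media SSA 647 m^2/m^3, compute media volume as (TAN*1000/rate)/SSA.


A = 0.82*1000 / 0.67 = 1223.8806 m^2
V = 1223.8806 / 647 = 1.89162

1.89162 m^3


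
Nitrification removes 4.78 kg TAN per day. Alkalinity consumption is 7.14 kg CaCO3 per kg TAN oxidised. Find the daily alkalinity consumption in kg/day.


Alkalinity factor: 7.14 kg CaCO3 consumed per kg TAN nitrified
alk = 4.78 kg TAN * 7.14 = 34.1292 kg CaCO3/day

34.1292 kg CaCO3/day


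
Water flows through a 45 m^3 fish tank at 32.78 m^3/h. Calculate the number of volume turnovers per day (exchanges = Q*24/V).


Daily flow volume = 32.78 m^3/h * 24 h = 786.72 m^3/day
Exchanges = daily flow / tank volume = 786.72 / 45 = 17.4827 exchanges/day

17.4827 exchanges/day


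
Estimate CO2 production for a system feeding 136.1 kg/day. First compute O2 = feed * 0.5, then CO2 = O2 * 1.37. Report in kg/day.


O2 = 136.1 * 0.5 = 68.05
CO2 = 68.05 * 1.37 = 93.2285

93.2285 kg/day


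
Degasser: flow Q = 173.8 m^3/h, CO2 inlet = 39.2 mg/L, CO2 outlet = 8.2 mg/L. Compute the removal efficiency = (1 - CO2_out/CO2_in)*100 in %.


CO2_out / CO2_in = 8.2 / 39.2 = 0.20918367
Fraction remaining = 0.20918367
efficiency = (1 - 0.20918367) * 100 = 79.0816 %

79.0816 %


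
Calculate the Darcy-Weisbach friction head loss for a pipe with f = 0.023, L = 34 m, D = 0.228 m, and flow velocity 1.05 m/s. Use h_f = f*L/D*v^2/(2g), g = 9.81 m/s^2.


v^2 = 1.05^2 = 1.1025 m^2/s^2
L/D = 34/0.228 = 149.12281
h_f = f*(L/D)*v^2/(2g) = 0.023 * 149.12281 * 1.1025 / 19.62 = 0.192731 m

0.192731 m


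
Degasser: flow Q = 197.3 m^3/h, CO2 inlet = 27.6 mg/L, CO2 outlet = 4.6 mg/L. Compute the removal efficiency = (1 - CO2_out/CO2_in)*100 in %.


CO2_out / CO2_in = 4.6 / 27.6 = 0.16666667
Fraction remaining = 0.16666667
efficiency = (1 - 0.16666667) * 100 = 83.3333 %

83.3333 %


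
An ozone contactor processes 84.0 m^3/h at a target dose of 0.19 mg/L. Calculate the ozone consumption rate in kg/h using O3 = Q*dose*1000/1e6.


O3 demand (mg/h) = Q * dose * 1000 = 84.0 * 0.19 * 1000 = 15960 mg/h
Convert mg to kg: 15960 / 1e6 = 0.01596 kg/h

0.01596 kg/h


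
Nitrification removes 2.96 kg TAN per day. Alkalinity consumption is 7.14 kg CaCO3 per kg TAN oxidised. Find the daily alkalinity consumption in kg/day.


Alkalinity factor: 7.14 kg CaCO3 consumed per kg TAN nitrified
alk = 2.96 kg TAN * 7.14 = 21.1344 kg CaCO3/day

21.1344 kg CaCO3/day


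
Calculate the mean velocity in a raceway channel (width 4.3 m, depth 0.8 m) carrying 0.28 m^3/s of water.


Cross-sectional area = W * d = 4.3 * 0.8 = 3.44 m^2
Velocity = Q / A = 0.28 / 3.44 = 0.0813953 m/s

0.0813953 m/s


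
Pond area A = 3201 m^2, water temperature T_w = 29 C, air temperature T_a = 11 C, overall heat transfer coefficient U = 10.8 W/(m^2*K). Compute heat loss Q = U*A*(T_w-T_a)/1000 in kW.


Temperature difference dT = 29 - 11 = 18 K
Heat loss (W) = U * A * dT = 10.8 * 3201 * 18 = 622274.4 W
Convert to kW: 622274.4 / 1000 = 622.2744 kW

622.2744 kW


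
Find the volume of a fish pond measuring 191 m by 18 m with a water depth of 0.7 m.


Base area = L * W = 191 * 18 = 3438 m^2
Volume = area * depth = 3438 * 0.7 = 2406.6 m^3

2406.6 m^3


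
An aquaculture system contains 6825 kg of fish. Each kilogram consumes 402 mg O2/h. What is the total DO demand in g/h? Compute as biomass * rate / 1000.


Total O2 consumption (mg/h) = 6825 kg * 402 mg/(kg*h) = 2743650 mg/h
Convert to g/h: 2743650 / 1000 = 2743.65 g/h

2743.65 g/h


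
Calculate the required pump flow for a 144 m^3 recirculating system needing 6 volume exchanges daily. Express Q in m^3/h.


Daily recirculation volume = 144 m^3 * 6 = 864 m^3/day
Flow rate Q = daily volume / 24 h = 864 / 24 = 36 m^3/h

36 m^3/h


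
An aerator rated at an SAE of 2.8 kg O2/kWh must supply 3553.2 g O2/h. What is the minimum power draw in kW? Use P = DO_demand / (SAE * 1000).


SAE in g O2/kWh = 2.8 * 1000 = 2800 g/kWh
P = DO_demand / SAE_g = 3553.2 / 2800 = 1.269 kW

1.269 kW


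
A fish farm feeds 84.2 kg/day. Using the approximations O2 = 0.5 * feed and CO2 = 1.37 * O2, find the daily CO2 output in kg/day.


O2 = 84.2 * 0.5 = 42.1
CO2 = 42.1 * 1.37 = 57.677

57.677 kg/day


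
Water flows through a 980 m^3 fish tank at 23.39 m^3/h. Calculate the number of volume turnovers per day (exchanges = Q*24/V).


Daily flow volume = 23.39 m^3/h * 24 h = 561.36 m^3/day
Exchanges = daily flow / tank volume = 561.36 / 980 = 0.572816 exchanges/day

0.572816 exchanges/day


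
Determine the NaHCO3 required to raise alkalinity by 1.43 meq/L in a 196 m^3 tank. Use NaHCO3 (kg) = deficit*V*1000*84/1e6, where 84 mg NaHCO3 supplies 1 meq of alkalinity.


Tank volume in L = 196 m^3 * 1000 = 196000 L
Total meq required = 1.43 meq/L * 196000 L = 280280 meq
NaHCO3 mass = 280280 meq * 84 mg/meq / 1e6 = 23.5435 kg

23.5435 kg


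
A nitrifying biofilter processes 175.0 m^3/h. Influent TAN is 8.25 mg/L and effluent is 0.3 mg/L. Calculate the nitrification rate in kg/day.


Concentration drop: TAN_in - TAN_out = 8.25 - 0.3 = 7.95 mg/L
Hourly TAN removed = Q * dTAN = 175.0 m^3/h * 7.95 mg/L = 1391.25 g/h  (m^3/h * mg/L = g/h)
Daily TAN removed = 1391.25 * 24 = 33390 g/day
Convert to kg/day: 33390 / 1000 = 33.39 kg/day

33.39 kg/day


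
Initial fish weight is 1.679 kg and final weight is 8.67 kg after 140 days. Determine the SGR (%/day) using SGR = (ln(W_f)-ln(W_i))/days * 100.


ln(W_f) = ln(8.67) = 2.1598688
ln(W_i) = ln(1.679) = 0.51819838
ln(W_f) - ln(W_i) = 2.1598688 - 0.51819838 = 1.6416704
SGR = 1.6416704 / 140 * 100 = 1.17262 %/day

1.17262 %/day


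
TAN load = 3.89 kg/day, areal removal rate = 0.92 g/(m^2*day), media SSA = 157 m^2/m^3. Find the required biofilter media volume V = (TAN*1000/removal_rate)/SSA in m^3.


A = 3.89*1000 / 0.92 = 4228.2609 m^2
V = 4228.2609 / 157 = 26.9316

26.9316 m^3


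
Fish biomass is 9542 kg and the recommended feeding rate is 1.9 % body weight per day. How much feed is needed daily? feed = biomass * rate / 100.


Feeding rate fraction = 1.9% / 100 = 0.019
Daily feed = 9542 kg * 0.019 = 181.298 kg/day

181.298 kg/day


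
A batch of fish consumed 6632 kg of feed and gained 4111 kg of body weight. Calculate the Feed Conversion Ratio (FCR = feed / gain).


FCR = feed consumed / weight gained
FCR = 6632 kg / 4111 kg = 1.61323

1.61323


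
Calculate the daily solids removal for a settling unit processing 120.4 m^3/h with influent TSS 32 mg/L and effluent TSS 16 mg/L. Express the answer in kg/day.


Concentration drop: TSS_in - TSS_out = 32 - 16 = 16 mg/L
Hourly solids removed = Q * dTSS = 120.4 m^3/h * 16 mg/L = 1926.4 g/h  (m^3/h * mg/L = g/h)
Daily solids removed = 1926.4 * 24 = 46233.6 g/day
Convert g to kg: 46233.6 / 1000 = 46.2336 kg/day

46.2336 kg/day


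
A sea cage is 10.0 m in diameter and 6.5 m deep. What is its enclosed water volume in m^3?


r = d/2 = 10.0/2 = 5 m
Base area = pi*r^2 = pi*5^2 = 78.539816 m^2
Volume = 78.539816 * 6.5 = 510.509 m^3

510.509 m^3


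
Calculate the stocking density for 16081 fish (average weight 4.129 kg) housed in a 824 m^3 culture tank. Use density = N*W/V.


Total biomass = 16081 fish * 4.129 kg = 66398.449 kg
Density = total biomass / volume = 66398.449 / 824 = 80.5806 kg/m^3

80.5806 kg/m^3


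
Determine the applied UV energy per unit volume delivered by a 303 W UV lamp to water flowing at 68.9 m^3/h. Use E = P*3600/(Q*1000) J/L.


Energy delivered per hour = 303 W * 3600 s = 1090800 J/h
Volume treated per hour = 68.9 m^3/h * 1000 = 68900 L/h
dose = 1090800 / 68900 = 15.8316 J/L

15.8316 J/L


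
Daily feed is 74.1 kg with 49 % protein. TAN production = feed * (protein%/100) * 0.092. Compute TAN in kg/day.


Protein in feed = 74.1 * 49/100 = 36.309 kg/day
TAN = protein * 0.092 = 36.309 * 0.092 = 3.340428 kg/day

3.340428 kg/day


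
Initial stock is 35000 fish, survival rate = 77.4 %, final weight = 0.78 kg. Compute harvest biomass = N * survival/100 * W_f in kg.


Survivors = 35000 * 77.4/100 = 27090 fish
Harvest biomass = survivors * W_f = 27090 * 0.78 = 21130.2 kg

21130.2 kg


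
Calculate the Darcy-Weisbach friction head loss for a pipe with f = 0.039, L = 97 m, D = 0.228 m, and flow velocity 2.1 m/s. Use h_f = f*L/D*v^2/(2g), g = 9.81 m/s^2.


v^2 = 2.1^2 = 4.41 m^2/s^2
L/D = 97/0.228 = 425.4386
h_f = f*(L/D)*v^2/(2g) = 0.039 * 425.4386 * 4.41 / 19.62 = 3.72942 m

3.72942 m


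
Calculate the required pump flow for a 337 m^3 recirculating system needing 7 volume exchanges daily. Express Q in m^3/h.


Daily recirculation volume = 337 m^3 * 7 = 2359 m^3/day
Flow rate Q = daily volume / 24 h = 2359 / 24 = 98.2917 m^3/h

98.2917 m^3/h


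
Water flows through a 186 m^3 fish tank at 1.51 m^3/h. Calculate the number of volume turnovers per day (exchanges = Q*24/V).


Daily flow volume = 1.51 m^3/h * 24 h = 36.24 m^3/day
Exchanges = daily flow / tank volume = 36.24 / 186 = 0.194839 exchanges/day

0.194839 exchanges/day


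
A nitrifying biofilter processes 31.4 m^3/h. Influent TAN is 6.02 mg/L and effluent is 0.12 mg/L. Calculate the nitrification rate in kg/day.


Concentration drop: TAN_in - TAN_out = 6.02 - 0.12 = 5.9 mg/L
Hourly TAN removed = Q * dTAN = 31.4 m^3/h * 5.9 mg/L = 185.26 g/h  (m^3/h * mg/L = g/h)
Daily TAN removed = 185.26 * 24 = 4446.24 g/day
Convert to kg/day: 4446.24 / 1000 = 4.44624 kg/day

4.44624 kg/day


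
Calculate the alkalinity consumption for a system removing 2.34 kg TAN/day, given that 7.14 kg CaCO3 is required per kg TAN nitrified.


Alkalinity factor: 7.14 kg CaCO3 consumed per kg TAN nitrified
alk = 2.34 kg TAN * 7.14 = 16.7076 kg CaCO3/day

16.7076 kg CaCO3/day


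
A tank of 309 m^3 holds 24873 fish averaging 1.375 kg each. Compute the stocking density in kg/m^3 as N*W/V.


Total biomass = 24873 fish * 1.375 kg = 34200.375 kg
Density = total biomass / volume = 34200.375 / 309 = 110.681 kg/m^3

110.681 kg/m^3


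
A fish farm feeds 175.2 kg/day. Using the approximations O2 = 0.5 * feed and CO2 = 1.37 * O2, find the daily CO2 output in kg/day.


O2 = 175.2 * 0.5 = 87.6
CO2 = 87.6 * 1.37 = 120.012

120.012 kg/day


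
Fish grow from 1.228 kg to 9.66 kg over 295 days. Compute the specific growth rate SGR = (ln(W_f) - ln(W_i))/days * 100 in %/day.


ln(W_f) = ln(9.66) = 2.2679936
ln(W_i) = ln(1.228) = 0.20538683
ln(W_f) - ln(W_i) = 2.2679936 - 0.20538683 = 2.0626068
SGR = 2.0626068 / 295 * 100 = 0.699189 %/day

0.699189 %/day


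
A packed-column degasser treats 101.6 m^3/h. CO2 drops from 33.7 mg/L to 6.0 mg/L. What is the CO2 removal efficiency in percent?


CO2_out / CO2_in = 6.0 / 33.7 = 0.17804154
Fraction remaining = 0.17804154
efficiency = (1 - 0.17804154) * 100 = 82.1958 %

82.1958 %


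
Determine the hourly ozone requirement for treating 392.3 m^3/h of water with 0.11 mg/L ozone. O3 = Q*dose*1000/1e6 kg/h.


O3 demand (mg/h) = Q * dose * 1000 = 392.3 * 0.11 * 1000 = 43153 mg/h
Convert mg to kg: 43153 / 1e6 = 0.043153 kg/h

0.043153 kg/h


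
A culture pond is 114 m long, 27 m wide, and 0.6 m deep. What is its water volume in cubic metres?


Base area = L * W = 114 * 27 = 3078 m^2
Volume = area * depth = 3078 * 0.6 = 1846.8 m^3

1846.8 m^3


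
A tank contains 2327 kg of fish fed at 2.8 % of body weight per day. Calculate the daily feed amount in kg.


Feeding rate fraction = 2.8% / 100 = 0.028
Daily feed = 2327 kg * 0.028 = 65.156 kg/day

65.156 kg/day


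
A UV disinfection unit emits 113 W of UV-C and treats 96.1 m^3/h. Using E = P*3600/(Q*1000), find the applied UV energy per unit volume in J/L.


Energy delivered per hour = 113 W * 3600 s = 406800 J/h
Volume treated per hour = 96.1 m^3/h * 1000 = 96100 L/h
dose = 406800 / 96100 = 4.23309 J/L

4.23309 J/L


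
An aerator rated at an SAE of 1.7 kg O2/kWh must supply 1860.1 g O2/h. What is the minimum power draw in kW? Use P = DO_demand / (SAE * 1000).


SAE in g O2/kWh = 1.7 * 1000 = 1700 g/kWh
P = DO_demand / SAE_g = 1860.1 / 1700 = 1.09418 kW

1.09418 kW


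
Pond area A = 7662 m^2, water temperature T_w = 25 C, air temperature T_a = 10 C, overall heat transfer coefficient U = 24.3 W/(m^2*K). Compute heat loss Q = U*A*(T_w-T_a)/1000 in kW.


Temperature difference dT = 25 - 10 = 15 K
Heat loss (W) = U * A * dT = 24.3 * 7662 * 15 = 2792799 W
Convert to kW: 2792799 / 1000 = 2792.799 kW

2792.799 kW


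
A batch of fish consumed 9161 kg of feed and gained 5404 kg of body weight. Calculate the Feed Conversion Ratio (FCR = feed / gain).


FCR = feed consumed / weight gained
FCR = 9161 kg / 5404 kg = 1.69523

1.69523


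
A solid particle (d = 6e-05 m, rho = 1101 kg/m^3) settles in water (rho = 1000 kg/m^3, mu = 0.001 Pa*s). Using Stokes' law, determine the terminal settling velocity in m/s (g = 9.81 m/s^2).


Density difference: rho_p - rho_f = 1101 - 1000 = 101 kg/m^3
d^2 = (6e-05)^2 = 3.6e-09 m^2
Numerator = (rho_p - rho_f) * g * d^2 = 101 * 9.81 * 3.6e-09 = 3.566916e-06
Denominator = 18 * mu = 18 * 0.001 = 0.018
v_s = 3.566916e-06 / 0.018 = 1.98162e-04 m/s
Check: Re = rho_f * v_s * d / mu = 1000 * 1.98162e-04 * 6e-05 / 0.001 = 0.0119 < 1, so Stokes' law applies.

1.98162e-04 m/s


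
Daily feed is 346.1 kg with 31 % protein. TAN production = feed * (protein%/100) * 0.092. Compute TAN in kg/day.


Protein in feed = 346.1 * 31/100 = 107.291 kg/day
TAN = protein * 0.092 = 107.291 * 0.092 = 9.870772 kg/day

9.870772 kg/day


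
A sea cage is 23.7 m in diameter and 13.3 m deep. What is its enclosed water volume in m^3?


r = d/2 = 23.7/2 = 11.85 m
Base area = pi*r^2 = pi*11.85^2 = 441.15029 m^2
Volume = 441.15029 * 13.3 = 5867.3 m^3

5867.3 m^3


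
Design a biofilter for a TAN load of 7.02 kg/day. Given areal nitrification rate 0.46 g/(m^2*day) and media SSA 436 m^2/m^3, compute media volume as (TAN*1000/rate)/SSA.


A = 7.02*1000 / 0.46 = 15260.87 m^2
V = 15260.87 / 436 = 35.002

35.002 m^3


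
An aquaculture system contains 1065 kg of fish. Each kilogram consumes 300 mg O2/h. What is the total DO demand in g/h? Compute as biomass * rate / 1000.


Total O2 consumption (mg/h) = 1065 kg * 300 mg/(kg*h) = 319500 mg/h
Convert to g/h: 319500 / 1000 = 319.5 g/h

319.5 g/h


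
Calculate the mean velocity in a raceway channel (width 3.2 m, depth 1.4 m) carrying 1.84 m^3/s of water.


Cross-sectional area = W * d = 3.2 * 1.4 = 4.48 m^2
Velocity = Q / A = 1.84 / 4.48 = 0.410714 m/s

0.410714 m/s


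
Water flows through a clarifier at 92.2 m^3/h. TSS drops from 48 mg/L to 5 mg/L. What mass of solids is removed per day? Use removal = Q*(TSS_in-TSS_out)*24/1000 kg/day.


Concentration drop: TSS_in - TSS_out = 48 - 5 = 43 mg/L
Hourly solids removed = Q * dTSS = 92.2 m^3/h * 43 mg/L = 3964.6 g/h  (m^3/h * mg/L = g/h)
Daily solids removed = 3964.6 * 24 = 95150.4 g/day
Convert g to kg: 95150.4 / 1000 = 95.1504 kg/day

95.1504 kg/day


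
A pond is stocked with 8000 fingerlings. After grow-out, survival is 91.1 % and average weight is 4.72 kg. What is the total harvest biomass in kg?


Survivors = 8000 * 91.1/100 = 7288 fish
Harvest biomass = survivors * W_f = 7288 * 4.72 = 34399.36 kg

34399.36 kg


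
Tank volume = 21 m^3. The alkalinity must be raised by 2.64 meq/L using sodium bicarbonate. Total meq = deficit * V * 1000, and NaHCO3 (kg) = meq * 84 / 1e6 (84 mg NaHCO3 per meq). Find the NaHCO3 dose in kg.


Tank volume in L = 21 m^3 * 1000 = 21000 L
Total meq required = 2.64 meq/L * 21000 L = 55440 meq
NaHCO3 mass = 55440 meq * 84 mg/meq / 1e6 = 4.65696 kg

4.65696 kg


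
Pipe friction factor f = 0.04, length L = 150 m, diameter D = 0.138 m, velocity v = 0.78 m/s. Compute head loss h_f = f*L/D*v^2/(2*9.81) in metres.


v^2 = 0.78^2 = 0.6084 m^2/s^2
L/D = 150/0.138 = 1086.9565
h_f = f*(L/D)*v^2/(2g) = 0.04 * 1086.9565 * 0.6084 / 19.62 = 1.34822 m

1.34822 m


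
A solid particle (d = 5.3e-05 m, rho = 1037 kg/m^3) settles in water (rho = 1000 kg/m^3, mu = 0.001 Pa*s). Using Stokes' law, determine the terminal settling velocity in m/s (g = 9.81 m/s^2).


Density difference: rho_p - rho_f = 1037 - 1000 = 37 kg/m^3
d^2 = (5.3e-05)^2 = 2.809e-09 m^2
Numerator = (rho_p - rho_f) * g * d^2 = 37 * 9.81 * 2.809e-09 = 1.0195827e-06
Denominator = 18 * mu = 18 * 0.001 = 0.018
v_s = 1.0195827e-06 / 0.018 = 5.66435e-05 m/s
Check: Re = rho_f * v_s * d / mu = 1000 * 5.66435e-05 * 5.3e-05 / 0.001 = 0.003 < 1, so Stokes' law applies.

5.66435e-05 m/s


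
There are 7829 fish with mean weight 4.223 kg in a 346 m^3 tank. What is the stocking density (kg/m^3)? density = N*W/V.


Total biomass = 7829 fish * 4.223 kg = 33061.867 kg
Density = total biomass / volume = 33061.867 / 346 = 95.5545 kg/m^3

95.5545 kg/m^3


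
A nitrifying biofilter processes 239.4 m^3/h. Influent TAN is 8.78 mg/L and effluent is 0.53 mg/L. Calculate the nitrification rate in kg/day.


Concentration drop: TAN_in - TAN_out = 8.78 - 0.53 = 8.25 mg/L
Hourly TAN removed = Q * dTAN = 239.4 m^3/h * 8.25 mg/L = 1975.05 g/h  (m^3/h * mg/L = g/h)
Daily TAN removed = 1975.05 * 24 = 47401.2 g/day
Convert to kg/day: 47401.2 / 1000 = 47.4012 kg/day

47.4012 kg/day


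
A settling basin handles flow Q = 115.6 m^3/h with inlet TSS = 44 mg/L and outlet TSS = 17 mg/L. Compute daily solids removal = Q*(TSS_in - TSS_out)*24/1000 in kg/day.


Concentration drop: TSS_in - TSS_out = 44 - 17 = 27 mg/L
Hourly solids removed = Q * dTSS = 115.6 m^3/h * 27 mg/L = 3121.2 g/h  (m^3/h * mg/L = g/h)
Daily solids removed = 3121.2 * 24 = 74908.8 g/day
Convert g to kg: 74908.8 / 1000 = 74.9088 kg/day

74.9088 kg/day


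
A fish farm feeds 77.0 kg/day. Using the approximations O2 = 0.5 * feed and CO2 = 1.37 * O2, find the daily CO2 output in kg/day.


O2 = 77.0 * 0.5 = 38.5
CO2 = 38.5 * 1.37 = 52.745

52.745 kg/day


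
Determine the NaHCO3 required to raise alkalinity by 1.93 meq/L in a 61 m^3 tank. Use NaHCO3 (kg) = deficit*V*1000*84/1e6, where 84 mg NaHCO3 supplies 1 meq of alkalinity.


Tank volume in L = 61 m^3 * 1000 = 61000 L
Total meq required = 1.93 meq/L * 61000 L = 117730 meq
NaHCO3 mass = 117730 meq * 84 mg/meq / 1e6 = 9.88932 kg

9.88932 kg


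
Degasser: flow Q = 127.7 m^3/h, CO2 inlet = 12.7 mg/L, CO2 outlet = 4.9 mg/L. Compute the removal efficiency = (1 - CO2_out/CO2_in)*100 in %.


CO2_out / CO2_in = 4.9 / 12.7 = 0.38582677
Fraction remaining = 0.38582677
efficiency = (1 - 0.38582677) * 100 = 61.4173 %

61.4173 %


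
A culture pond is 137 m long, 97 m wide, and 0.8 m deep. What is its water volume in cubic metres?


Base area = L * W = 137 * 97 = 13289 m^2
Volume = area * depth = 13289 * 0.8 = 10631.2 m^3

10631.2 m^3


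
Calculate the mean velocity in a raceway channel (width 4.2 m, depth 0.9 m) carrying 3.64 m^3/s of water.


Cross-sectional area = W * d = 4.2 * 0.9 = 3.78 m^2
Velocity = Q / A = 3.64 / 3.78 = 0.962963 m/s

0.962963 m/s


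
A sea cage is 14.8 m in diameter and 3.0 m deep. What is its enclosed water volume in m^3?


r = d/2 = 14.8/2 = 7.4 m
Base area = pi*r^2 = pi*7.4^2 = 172.03361 m^2
Volume = 172.03361 * 3.0 = 516.101 m^3

516.101 m^3


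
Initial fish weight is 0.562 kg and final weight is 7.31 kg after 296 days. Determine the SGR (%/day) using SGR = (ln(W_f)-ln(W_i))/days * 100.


ln(W_f) = ln(7.31) = 1.9892433
ln(W_i) = ln(0.562) = -0.57625343
ln(W_f) - ln(W_i) = 1.9892433 - -0.57625343 = 2.5654967
SGR = 2.5654967 / 296 * 100 = 0.866722 %/day

0.866722 %/day


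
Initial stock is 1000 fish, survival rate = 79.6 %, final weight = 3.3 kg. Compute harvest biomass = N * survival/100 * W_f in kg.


Survivors = 1000 * 79.6/100 = 796 fish
Harvest biomass = survivors * W_f = 796 * 3.3 = 2626.8 kg

2626.8 kg


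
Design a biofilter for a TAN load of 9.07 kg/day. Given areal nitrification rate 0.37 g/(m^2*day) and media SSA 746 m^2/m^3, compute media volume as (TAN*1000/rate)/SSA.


A = 9.07*1000 / 0.37 = 24513.514 m^2
V = 24513.514 / 746 = 32.8599

32.8599 m^3


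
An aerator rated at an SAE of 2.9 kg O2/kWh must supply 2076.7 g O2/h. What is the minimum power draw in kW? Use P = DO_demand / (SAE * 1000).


SAE in g O2/kWh = 2.9 * 1000 = 2900 g/kWh
P = DO_demand / SAE_g = 2076.7 / 2900 = 0.716103 kW

0.716103 kW


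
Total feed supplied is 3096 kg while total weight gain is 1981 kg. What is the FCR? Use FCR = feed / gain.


FCR = feed consumed / weight gained
FCR = 3096 kg / 1981 kg = 1.56285

1.56285


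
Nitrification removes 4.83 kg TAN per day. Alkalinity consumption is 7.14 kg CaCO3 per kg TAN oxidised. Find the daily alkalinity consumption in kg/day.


Alkalinity factor: 7.14 kg CaCO3 consumed per kg TAN nitrified
alk = 4.83 kg TAN * 7.14 = 34.4862 kg CaCO3/day

34.4862 kg CaCO3/day


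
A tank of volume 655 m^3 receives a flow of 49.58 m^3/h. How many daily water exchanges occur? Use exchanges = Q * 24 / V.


Daily flow volume = 49.58 m^3/h * 24 h = 1189.92 m^3/day
Exchanges = daily flow / tank volume = 1189.92 / 655 = 1.81667 exchanges/day

1.81667 exchanges/day
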